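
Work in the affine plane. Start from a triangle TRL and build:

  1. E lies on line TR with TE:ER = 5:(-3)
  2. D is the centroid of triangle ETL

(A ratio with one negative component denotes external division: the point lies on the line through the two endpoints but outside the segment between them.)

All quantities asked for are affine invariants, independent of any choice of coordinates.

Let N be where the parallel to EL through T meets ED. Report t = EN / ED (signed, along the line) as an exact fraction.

Set T = (0, 0), R = (1, 0), L = (0, 1); any affine frame gives the same invariant.
1. E lies on line TR with TE:ER = 5:(-3) ⇒ E = (5/2, 0)
2. D is the centroid of triangle ETL ⇒ D = (5/6, 1/3)
through T parallel to EL: direction (-5/2, 1); meets ED at N = (-5/2, 1)
N = E + t·(D−E) with t = 3

t = 3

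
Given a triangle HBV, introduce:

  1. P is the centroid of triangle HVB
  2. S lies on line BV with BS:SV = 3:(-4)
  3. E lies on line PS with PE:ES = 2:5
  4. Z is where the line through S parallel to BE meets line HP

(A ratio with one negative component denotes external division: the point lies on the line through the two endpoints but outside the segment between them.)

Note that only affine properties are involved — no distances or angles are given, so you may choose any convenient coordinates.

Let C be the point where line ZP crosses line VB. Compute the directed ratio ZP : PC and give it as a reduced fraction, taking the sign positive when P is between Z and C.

ZP:PC = -6

Assign H = (0, 0), B = (1, 0), V = (0, 1) — the answer is frame-independent, so this choice is without loss of generality.
1. P is the centroid of triangle HVB ⇒ P = (1/3, 1/3)
2. S lies on line BV with BS:SV = 3:(-4) ⇒ S = (4, -3)
3. E lies on line PS with PE:ES = 2:5 ⇒ E = (29/21, -13/21)
4. Z is where the line through S parallel to BE meets line HP ⇒ Z = (4/3, 4/3)
line ZP meets VB at C = (1/2, 1/2)
P = Z + t·(C−Z) with t = 6/5, so ZP:PC = 6/5:-1/5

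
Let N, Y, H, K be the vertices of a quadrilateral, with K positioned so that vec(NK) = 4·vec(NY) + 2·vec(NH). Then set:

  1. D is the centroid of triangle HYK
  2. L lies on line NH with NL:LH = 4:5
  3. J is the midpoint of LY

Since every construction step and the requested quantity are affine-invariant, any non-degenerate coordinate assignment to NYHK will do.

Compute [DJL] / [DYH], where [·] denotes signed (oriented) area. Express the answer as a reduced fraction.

Set N = (0, 0), Y = (1, 0), H = (0, 1), K = (4, 2); any affine frame gives the same invariant.
1. D is the centroid of triangle HYK ⇒ D = (5/3, 1)
2. L lies on line NH with NL:LH = 4:5 ⇒ L = (0, 4/9)
3. J is the midpoint of LY ⇒ J = (1/2, 2/9)
2·[DJL] = -35/54, 2·[DYH] = -5/3
[DJL]:[DYH] = -35/54:-5/3 = 7/18

[DJL]:[DYH] = 7/18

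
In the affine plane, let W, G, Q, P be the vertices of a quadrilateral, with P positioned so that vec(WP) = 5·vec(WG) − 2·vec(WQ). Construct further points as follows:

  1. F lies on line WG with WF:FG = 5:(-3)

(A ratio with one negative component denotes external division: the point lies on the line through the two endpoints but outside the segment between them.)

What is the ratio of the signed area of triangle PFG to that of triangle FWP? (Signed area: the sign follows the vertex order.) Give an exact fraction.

[PFG]:[FWP] = 3/5

Set W = (0, 0), G = (1, 0), Q = (0, 1), P = (5, -2); any affine frame gives the same invariant.
1. F lies on line WG with WF:FG = 5:(-3) ⇒ F = (5/2, 0)
2·[PFG] = 3, 2·[FWP] = 5
[PFG]:[FWP] = 3:5 = 3/5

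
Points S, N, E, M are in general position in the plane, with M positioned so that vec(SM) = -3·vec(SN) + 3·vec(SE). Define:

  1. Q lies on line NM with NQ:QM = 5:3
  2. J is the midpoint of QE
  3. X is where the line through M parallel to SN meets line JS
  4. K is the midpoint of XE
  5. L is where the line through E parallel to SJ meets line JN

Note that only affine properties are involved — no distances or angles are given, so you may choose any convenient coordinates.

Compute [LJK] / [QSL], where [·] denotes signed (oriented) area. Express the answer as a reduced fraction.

Choose coordinates S = (0, 0), N = (1, 0), E = (0, 1), M = (-3, 3).
1. Q lies on line NM with NQ:QM = 5:3 ⇒ Q = (-3/2, 15/8)
2. J is the midpoint of QE ⇒ J = (-3/4, 23/16)
3. X is where the line through M parallel to SN meets line JS ⇒ X = (-36/23, 3)
4. K is the midpoint of XE ⇒ K = (-18/23, 2)
5. L is where the line through E parallel to SJ meets line JN ⇒ L = (15/92, 11/16)
2·[LJK] = -45/92, 2·[QSL] = 123/92
[LJK]:[QSL] = -45/92:123/92 = -15/41

[LJK]:[QSL] = -15/41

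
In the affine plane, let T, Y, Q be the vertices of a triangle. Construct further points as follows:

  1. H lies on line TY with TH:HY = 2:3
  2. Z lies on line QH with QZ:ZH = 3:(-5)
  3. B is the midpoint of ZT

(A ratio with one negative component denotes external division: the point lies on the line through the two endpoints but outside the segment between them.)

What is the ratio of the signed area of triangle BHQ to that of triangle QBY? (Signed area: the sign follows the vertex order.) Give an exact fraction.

[BHQ]:[QBY] = 4

Set T = (0, 0), Y = (1, 0), Q = (0, 1); any affine frame gives the same invariant.
1. H lies on line TY with TH:HY = 2:3 ⇒ H = (2/5, 0)
2. Z lies on line QH with QZ:ZH = 3:(-5) ⇒ Z = (-3/5, 5/2)
3. B is the midpoint of ZT ⇒ B = (-3/10, 5/4)
2·[BHQ] = 1/5, 2·[QBY] = 1/20
[BHQ]:[QBY] = 1/5:1/20 = 4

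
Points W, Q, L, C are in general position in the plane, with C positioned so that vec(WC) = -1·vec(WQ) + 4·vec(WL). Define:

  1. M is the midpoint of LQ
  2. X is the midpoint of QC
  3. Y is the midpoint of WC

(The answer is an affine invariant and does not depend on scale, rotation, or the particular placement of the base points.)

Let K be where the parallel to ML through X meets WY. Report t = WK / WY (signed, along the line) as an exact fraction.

t = 4/3

Set W = (0, 0), Q = (1, 0), L = (0, 1), C = (-1, 4); any affine frame gives the same invariant.
1. M is the midpoint of LQ ⇒ M = (1/2, 1/2)
2. X is the midpoint of QC ⇒ X = (0, 2)
3. Y is the midpoint of WC ⇒ Y = (-1/2, 2)
through X parallel to ML: direction (-1/2, 1/2); meets WY at K = (-2/3, 8/3)
K = W + t·(Y−W) with t = 4/3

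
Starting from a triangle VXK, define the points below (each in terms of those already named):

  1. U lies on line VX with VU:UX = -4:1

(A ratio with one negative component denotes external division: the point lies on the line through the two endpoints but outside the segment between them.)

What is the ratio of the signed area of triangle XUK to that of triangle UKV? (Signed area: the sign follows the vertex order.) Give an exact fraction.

Assign V = (0, 0), X = (1, 0), K = (0, 1) — the answer is frame-independent, so this choice is without loss of generality.
1. U lies on line VX with VU:UX = -4:1 ⇒ U = (4/3, 0)
2·[XUK] = 1/3, 2·[UKV] = 4/3
[XUK]:[UKV] = 1/3:4/3 = 1/4

[XUK]:[UKV] = 1/4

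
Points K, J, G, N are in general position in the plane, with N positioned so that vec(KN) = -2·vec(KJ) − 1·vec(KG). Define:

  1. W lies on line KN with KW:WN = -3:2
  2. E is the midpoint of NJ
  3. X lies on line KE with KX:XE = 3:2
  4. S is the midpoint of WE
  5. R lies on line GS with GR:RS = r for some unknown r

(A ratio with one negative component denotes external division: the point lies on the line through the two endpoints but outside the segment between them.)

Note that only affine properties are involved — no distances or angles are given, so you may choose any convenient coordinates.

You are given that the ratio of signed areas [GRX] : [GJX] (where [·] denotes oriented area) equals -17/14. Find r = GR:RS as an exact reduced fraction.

r = 4/3

Choose coordinates K = (0, 0), J = (1, 0), G = (0, 1), N = (-2, -1).
1. W lies on line KN with KW:WN = -3:2 ⇒ W = (-6, -3)
2. E is the midpoint of NJ ⇒ E = (-1/2, -1/2)
3. X lies on line KE with KX:XE = 3:2 ⇒ X = (-3/10, -3/10)
4. S is the midpoint of WE ⇒ S = (-13/4, -7/4)
5. With GR:RS = r, write λ = r/(r+1) so R = G + λ·(S−G); R is affine-linear in λ
Every point depending on R is an affine combination of R and λ-independent points, so each such coordinate is linear in λ; the λ² term in each signed area is a multiple of (S−G)×(S−G) = 0, so 2·[GRX] and 2·[GJX] are each linear in λ. Evaluating at λ=0 and λ=1:
  2·[GRX] = 17/5·λ,   2·[GJX] = -8/5
So [GRX]:[GJX] = (17/5·λ) / (-8/5). Setting this equal to -17/14:
  17/5·λ = -17/14·(-8/5)  ⇒  λ = 4/7
Then r = λ/(1−λ) = (4/7)/(3/7) = 4/3. Check: with r = 4/3, R = (-13/7, -4/7) and [GRX]:[GJX] = -17/14 as required.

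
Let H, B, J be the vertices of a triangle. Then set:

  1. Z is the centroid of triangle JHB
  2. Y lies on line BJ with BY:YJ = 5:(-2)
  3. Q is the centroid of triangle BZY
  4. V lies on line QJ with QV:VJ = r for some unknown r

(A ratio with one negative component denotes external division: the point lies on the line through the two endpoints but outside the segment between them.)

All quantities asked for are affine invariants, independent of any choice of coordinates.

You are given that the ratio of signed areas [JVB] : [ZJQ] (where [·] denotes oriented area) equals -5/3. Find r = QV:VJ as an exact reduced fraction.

Set H = (0, 0), B = (1, 0), J = (0, 1); any affine frame gives the same invariant.
1. Z is the centroid of triangle JHB ⇒ Z = (1/3, 1/3)
2. Y lies on line BJ with BY:YJ = 5:(-2) ⇒ Y = (-2/3, 5/3)
3. Q is the centroid of triangle BZY ⇒ Q = (2/9, 2/3)
4. With QV:VJ = r, write λ = r/(r+1) so V = Q + λ·(J−Q); V is affine-linear in λ
Every point depending on V is an affine combination of V and λ-independent points, so each such coordinate is linear in λ; the λ² term in each signed area is a multiple of (J−Q)×(J−Q) = 0, so 2·[JVB] and 2·[ZJQ] are each linear in λ. Evaluating at λ=0 and λ=1:
  2·[JVB] = -1/9·λ + 1/9,   2·[ZJQ] = -1/27
So [JVB]:[ZJQ] = (-1/9·λ + 1/9) / (-1/27). Setting this equal to -5/3:
  -1/9·λ + 1/9 = -5/3·(-1/27)  ⇒  λ = 4/9
Then r = λ/(1−λ) = (4/9)/(5/9) = 4/5. Check: with r = 4/5, V = (10/81, 22/27) and [JVB]:[ZJQ] = -5/3 as required.

r = 4/5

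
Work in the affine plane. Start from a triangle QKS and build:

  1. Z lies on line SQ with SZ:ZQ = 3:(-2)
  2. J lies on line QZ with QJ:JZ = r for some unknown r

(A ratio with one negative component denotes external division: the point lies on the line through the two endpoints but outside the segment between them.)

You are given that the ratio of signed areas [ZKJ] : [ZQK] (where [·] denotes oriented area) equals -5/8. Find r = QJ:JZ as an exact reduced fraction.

r = 3/5

Set Q = (0, 0), K = (1, 0), S = (0, 1); any affine frame gives the same invariant.
1. Z lies on line SQ with SZ:ZQ = 3:(-2) ⇒ Z = (0, -2)
2. With QJ:JZ = r, write λ = r/(r+1) so J = Q + λ·(Z−Q); J is affine-linear in λ
Every point depending on J is an affine combination of J and λ-independent points, so each such coordinate is linear in λ; the λ² term in each signed area is a multiple of (Z−Q)×(Z−Q) = 0, so 2·[ZKJ] and 2·[ZQK] are each linear in λ. Evaluating at λ=0 and λ=1:
  2·[ZKJ] = -2·λ + 2,   2·[ZQK] = -2
So [ZKJ]:[ZQK] = (-2·λ + 2) / (-2). Setting this equal to -5/8:
  -2·λ + 2 = -5/8·(-2)  ⇒  λ = 3/8
Then r = λ/(1−λ) = (3/8)/(5/8) = 3/5. Check: with r = 3/5, J = (0, -3/4) and [ZKJ]:[ZQK] = -5/8 as required.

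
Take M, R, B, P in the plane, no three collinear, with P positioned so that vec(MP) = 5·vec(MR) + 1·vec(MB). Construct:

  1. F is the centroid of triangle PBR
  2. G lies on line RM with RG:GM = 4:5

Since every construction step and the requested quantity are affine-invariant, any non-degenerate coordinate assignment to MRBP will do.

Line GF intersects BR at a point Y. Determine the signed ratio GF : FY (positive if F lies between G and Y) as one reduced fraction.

GF:FY = -19/15

Assign M = (0, 0), R = (1, 0), B = (0, 1), P = (5, 1) — the answer is frame-independent, so this choice is without loss of generality.
1. F is the centroid of triangle PBR ⇒ F = (2, 2/3)
2. G lies on line RM with RG:GM = 4:5 ⇒ G = (5/9, 0)
line GF meets BR at Y = (49/57, 8/57)
F = G + t·(Y−G) with t = 19/4, so GF:FY = 19/4:-15/4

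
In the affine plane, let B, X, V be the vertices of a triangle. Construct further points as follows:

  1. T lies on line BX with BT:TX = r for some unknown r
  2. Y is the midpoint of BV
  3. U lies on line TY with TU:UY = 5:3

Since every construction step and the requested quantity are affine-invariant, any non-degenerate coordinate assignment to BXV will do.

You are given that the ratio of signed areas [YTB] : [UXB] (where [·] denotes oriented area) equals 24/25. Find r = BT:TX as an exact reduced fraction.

r = 3/2

Set B = (0, 0), X = (1, 0), V = (0, 1); any affine frame gives the same invariant.
1. With BT:TX = r, write λ = r/(r+1) so T = B + λ·(X−B); T is affine-linear in λ
2. Y is the midpoint of BV ⇒ Y = (0, 1/2)
3. U lies on line TY with TU:UY = 5:3 ⇒ U is an affine combination of earlier points and hence also affine-linear in λ
Every point depending on T is an affine combination of T and λ-independent points, so each such coordinate is linear in λ; the λ² term in each signed area is a multiple of (X−B)×(X−B) = 0, so 2·[YTB] and 2·[UXB] are each linear in λ. Evaluating at λ=0 and λ=1:
  2·[YTB] = -1/2·λ,   2·[UXB] = -5/16
So [YTB]:[UXB] = (-1/2·λ) / (-5/16). Setting this equal to 24/25:
  -1/2·λ = 24/25·(-5/16)  ⇒  λ = 3/5
Then r = λ/(1−λ) = (3/5)/(2/5) = 3/2. Check: with r = 3/2, T = (3/5, 0) and [YTB]:[UXB] = 24/25 as required.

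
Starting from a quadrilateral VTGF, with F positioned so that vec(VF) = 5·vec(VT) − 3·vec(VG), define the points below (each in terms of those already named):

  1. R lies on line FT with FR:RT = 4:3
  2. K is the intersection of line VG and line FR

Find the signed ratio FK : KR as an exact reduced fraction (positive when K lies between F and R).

FK:KR = -35/19

Assign V = (0, 0), T = (1, 0), G = (0, 1), F = (5, -3) — the answer is frame-independent, so this choice is without loss of generality.
1. R lies on line FT with FR:RT = 4:3 ⇒ R = (19/7, -9/7)
2. K is the intersection of line VG and line FR ⇒ K = (0, 3/4)
K = F + t·(R−F) with t = 35/16, so FK:KR = t:(1−t) = 35/16:-19/16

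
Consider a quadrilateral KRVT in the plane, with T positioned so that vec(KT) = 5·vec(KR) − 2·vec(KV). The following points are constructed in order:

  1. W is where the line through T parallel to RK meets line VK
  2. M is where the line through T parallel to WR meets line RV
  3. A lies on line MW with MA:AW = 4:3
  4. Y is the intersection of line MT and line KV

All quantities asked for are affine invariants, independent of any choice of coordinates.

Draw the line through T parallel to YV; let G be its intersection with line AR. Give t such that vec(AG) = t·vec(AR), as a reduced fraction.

Work in coordinates with K = (0, 0), R = (1, 0), V = (0, 1), T = (5, -2).
1. W is where the line through T parallel to RK meets line VK ⇒ W = (0, -2)
2. M is where the line through T parallel to WR meets line RV ⇒ M = (13/3, -10/3)
3. A lies on line MW with MA:AW = 4:3 ⇒ A = (13/7, -18/7)
4. Y is the intersection of line MT and line KV ⇒ Y = (0, -12)
through T parallel to YV: direction (0, 13); meets AR at G = (5, -12)
G = A + t·(R−A) with t = -11/3

t = -11/3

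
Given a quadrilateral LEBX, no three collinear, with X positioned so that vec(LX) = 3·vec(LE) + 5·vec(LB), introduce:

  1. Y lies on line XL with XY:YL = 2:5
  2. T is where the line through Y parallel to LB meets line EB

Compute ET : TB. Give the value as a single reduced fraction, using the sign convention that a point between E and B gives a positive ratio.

ET:TB = -8/15

Assign L = (0, 0), E = (1, 0), B = (0, 1), X = (3, 5) — the answer is frame-independent, so this choice is without loss of generality.
1. Y lies on line XL with XY:YL = 2:5 ⇒ Y = (15/7, 25/7)
2. T is where the line through Y parallel to LB meets line EB ⇒ T = (15/7, -8/7)
T = E + t·(B−E) with t = -8/7, so ET:TB = t:(1−t) = -8/7:15/7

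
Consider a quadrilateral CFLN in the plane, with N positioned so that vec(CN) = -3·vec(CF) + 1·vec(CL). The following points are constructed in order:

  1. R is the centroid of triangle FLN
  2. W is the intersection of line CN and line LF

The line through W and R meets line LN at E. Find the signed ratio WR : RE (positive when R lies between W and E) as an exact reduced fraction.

Set C = (0, 0), F = (1, 0), L = (0, 1), N = (-3, 1); any affine frame gives the same invariant.
1. R is the centroid of triangle FLN ⇒ R = (-2/3, 2/3)
2. W is the intersection of line CN and line LF ⇒ W = (3/2, -1/2)
line WR meets LN at E = (-9/7, 1)
R = W + t·(E−W) with t = 7/9, so WR:RE = 7/9:2/9

WR:RE = 7/2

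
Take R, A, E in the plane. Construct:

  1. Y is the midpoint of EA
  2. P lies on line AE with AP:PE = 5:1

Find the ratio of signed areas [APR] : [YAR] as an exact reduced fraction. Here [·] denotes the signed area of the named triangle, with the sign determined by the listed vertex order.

[APR]:[YAR] = -5/3

Work in coordinates with R = (0, 0), A = (1, 0), E = (0, 1).
1. Y is the midpoint of EA ⇒ Y = (1/2, 1/2)
2. P lies on line AE with AP:PE = 5:1 ⇒ P = (1/6, 5/6)
2·[APR] = 5/6, 2·[YAR] = -1/2
[APR]:[YAR] = 5/6:-1/2 = -5/3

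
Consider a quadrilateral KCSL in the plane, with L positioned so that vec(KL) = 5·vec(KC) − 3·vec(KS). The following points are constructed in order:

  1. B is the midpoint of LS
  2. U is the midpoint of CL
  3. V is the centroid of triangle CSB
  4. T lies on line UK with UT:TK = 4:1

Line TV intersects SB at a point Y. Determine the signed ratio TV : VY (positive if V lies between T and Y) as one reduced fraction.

Choose coordinates K = (0, 0), C = (1, 0), S = (0, 1), L = (5, -3).
1. B is the midpoint of LS ⇒ B = (5/2, -1)
2. U is the midpoint of CL ⇒ U = (3, -3/2)
3. V is the centroid of triangle CSB ⇒ V = (7/6, 0)
4. T lies on line UK with UT:TK = 4:1 ⇒ T = (3/5, -3/10)
line TV meets SB at Y = (275/226, 3/113)
V = T + t·(Y−T) with t = 113/123, so TV:VY = 113/123:10/123

TV:VY = 113/10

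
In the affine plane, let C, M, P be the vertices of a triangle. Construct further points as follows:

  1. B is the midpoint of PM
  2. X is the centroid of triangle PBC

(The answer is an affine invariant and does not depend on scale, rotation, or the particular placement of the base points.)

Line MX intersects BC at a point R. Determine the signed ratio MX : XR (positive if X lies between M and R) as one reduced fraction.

Choose coordinates C = (0, 0), M = (1, 0), P = (0, 1).
1. B is the midpoint of PM ⇒ B = (1/2, 1/2)
2. X is the centroid of triangle PBC ⇒ X = (1/6, 1/2)
line MX meets BC at R = (3/8, 3/8)
X = M + t·(R−M) with t = 4/3, so MX:XR = 4/3:-1/3

MX:XR = -4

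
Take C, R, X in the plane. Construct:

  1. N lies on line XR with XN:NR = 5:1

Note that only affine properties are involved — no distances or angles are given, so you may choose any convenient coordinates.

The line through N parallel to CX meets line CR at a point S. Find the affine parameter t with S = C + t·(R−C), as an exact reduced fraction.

t = 5/6

Assign C = (0, 0), R = (1, 0), X = (0, 1) — the answer is frame-independent, so this choice is without loss of generality.
1. N lies on line XR with XN:NR = 5:1 ⇒ N = (5/6, 1/6)
through N parallel to CX: direction (0, 1); meets CR at S = (5/6, 0)
S = C + t·(R−C) with t = 5/6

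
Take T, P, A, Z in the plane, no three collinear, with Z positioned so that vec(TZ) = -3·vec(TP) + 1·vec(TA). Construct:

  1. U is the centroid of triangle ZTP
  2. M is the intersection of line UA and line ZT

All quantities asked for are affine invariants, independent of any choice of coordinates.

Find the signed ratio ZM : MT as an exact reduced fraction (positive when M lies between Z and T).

Work in coordinates with T = (0, 0), P = (1, 0), A = (0, 1), Z = (-3, 1).
1. U is the centroid of triangle ZTP ⇒ U = (-2/3, 1/3)
2. M is the intersection of line UA and line ZT ⇒ M = (-3/4, 1/4)
M = Z + t·(T−Z) with t = 3/4, so ZM:MT = t:(1−t) = 3/4:1/4

ZM:MT = 3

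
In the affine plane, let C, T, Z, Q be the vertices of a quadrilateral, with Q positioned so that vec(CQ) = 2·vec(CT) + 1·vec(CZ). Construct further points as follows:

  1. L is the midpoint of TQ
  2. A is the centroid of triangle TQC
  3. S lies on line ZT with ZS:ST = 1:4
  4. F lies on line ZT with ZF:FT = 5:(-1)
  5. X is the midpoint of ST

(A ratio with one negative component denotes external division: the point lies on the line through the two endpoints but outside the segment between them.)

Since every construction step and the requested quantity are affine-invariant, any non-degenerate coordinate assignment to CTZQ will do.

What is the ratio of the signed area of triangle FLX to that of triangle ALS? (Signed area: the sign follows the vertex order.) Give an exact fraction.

Choose coordinates C = (0, 0), T = (1, 0), Z = (0, 1), Q = (2, 1).
1. L is the midpoint of TQ ⇒ L = (3/2, 1/2)
2. A is the centroid of triangle TQC ⇒ A = (1, 1/3)
3. S lies on line ZT with ZS:ST = 1:4 ⇒ S = (1/5, 4/5)
4. F lies on line ZT with ZF:FT = 5:(-1) ⇒ F = (5/4, -1/4)
5. X is the midpoint of ST ⇒ X = (3/5, 2/5)
2·[FLX] = 13/20, 2·[ALS] = 11/30
[FLX]:[ALS] = 13/20:11/30 = 39/22

[FLX]:[ALS] = 39/22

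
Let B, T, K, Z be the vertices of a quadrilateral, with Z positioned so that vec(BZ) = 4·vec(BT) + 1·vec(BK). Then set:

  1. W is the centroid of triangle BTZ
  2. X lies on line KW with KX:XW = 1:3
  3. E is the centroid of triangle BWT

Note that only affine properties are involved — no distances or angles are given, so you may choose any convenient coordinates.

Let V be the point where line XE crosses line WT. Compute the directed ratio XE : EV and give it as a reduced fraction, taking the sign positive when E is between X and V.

Assign B = (0, 0), T = (1, 0), K = (0, 1), Z = (4, 1) — the answer is frame-independent, so this choice is without loss of generality.
1. W is the centroid of triangle BTZ ⇒ W = (5/3, 1/3)
2. X lies on line KW with KX:XW = 1:3 ⇒ X = (5/12, 5/6)
3. E is the centroid of triangle BWT ⇒ E = (8/9, 1/9)
line XE meets WT at V = (67/69, -1/69)
E = X + t·(V−X) with t = 23/27, so XE:EV = 23/27:4/27

XE:EV = 23/4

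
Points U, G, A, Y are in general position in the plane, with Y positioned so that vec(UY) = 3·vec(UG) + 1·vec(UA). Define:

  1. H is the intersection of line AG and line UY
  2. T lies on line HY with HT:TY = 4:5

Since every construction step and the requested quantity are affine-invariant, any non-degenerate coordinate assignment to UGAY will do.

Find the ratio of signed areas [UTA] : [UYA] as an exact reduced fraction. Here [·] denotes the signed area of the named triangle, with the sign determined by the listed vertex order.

[UTA]:[UYA] = 7/12

Choose coordinates U = (0, 0), G = (1, 0), A = (0, 1), Y = (3, 1).
1. H is the intersection of line AG and line UY ⇒ H = (3/4, 1/4)
2. T lies on line HY with HT:TY = 4:5 ⇒ T = (7/4, 7/12)
2·[UTA] = 7/4, 2·[UYA] = 3
[UTA]:[UYA] = 7/4:3 = 7/12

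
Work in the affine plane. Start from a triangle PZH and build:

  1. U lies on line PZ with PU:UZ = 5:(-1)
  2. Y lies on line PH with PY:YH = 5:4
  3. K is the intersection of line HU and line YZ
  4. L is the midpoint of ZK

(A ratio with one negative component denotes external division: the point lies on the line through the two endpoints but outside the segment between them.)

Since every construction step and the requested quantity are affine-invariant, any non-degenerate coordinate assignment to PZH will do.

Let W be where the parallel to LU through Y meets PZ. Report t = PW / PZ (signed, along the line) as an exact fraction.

Assign P = (0, 0), Z = (1, 0), H = (0, 1) — the answer is frame-independent, so this choice is without loss of generality.
1. U lies on line PZ with PU:UZ = 5:(-1) ⇒ U = (5/4, 0)
2. Y lies on line PH with PY:YH = 5:4 ⇒ Y = (0, 5/9)
3. K is the intersection of line HU and line YZ ⇒ K = (20/11, -5/11)
4. L is the midpoint of ZK ⇒ L = (31/22, -5/22)
through Y parallel to LU: direction (-7/44, 5/22); meets PZ at W = (7/18, 0)
W = P + t·(Z−P) with t = 7/18

t = 7/18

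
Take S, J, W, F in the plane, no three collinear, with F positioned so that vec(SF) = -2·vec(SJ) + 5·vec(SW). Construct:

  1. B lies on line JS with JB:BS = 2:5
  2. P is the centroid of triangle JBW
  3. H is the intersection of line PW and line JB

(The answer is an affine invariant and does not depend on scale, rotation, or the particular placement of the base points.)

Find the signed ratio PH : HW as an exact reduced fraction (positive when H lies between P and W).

PH:HW = -1/3

Assign S = (0, 0), J = (1, 0), W = (0, 1), F = (-2, 5) — the answer is frame-independent, so this choice is without loss of generality.
1. B lies on line JS with JB:BS = 2:5 ⇒ B = (5/7, 0)
2. P is the centroid of triangle JBW ⇒ P = (4/7, 1/3)
3. H is the intersection of line PW and line JB ⇒ H = (6/7, 0)
H = P + t·(W−P) with t = -1/2, so PH:HW = t:(1−t) = -1/2:3/2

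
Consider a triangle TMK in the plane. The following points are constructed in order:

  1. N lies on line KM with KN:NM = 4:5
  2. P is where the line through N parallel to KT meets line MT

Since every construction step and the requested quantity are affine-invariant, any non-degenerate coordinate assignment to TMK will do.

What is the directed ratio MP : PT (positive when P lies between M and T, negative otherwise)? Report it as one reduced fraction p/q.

Work in coordinates with T = (0, 0), M = (1, 0), K = (0, 1).
1. N lies on line KM with KN:NM = 4:5 ⇒ N = (4/9, 5/9)
2. P is where the line through N parallel to KT meets line MT ⇒ P = (4/9, 0)
P = M + t·(T−M) with t = 5/9, so MP:PT = t:(1−t) = 5/9:4/9

MP:PT = 5/4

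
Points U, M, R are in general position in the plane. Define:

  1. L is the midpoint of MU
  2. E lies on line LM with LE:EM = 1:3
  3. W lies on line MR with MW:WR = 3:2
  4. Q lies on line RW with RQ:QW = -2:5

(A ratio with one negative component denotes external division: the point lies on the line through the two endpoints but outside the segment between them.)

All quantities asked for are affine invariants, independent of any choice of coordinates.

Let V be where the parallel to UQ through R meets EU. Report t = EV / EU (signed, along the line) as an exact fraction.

t = 63/95

Work in coordinates with U = (0, 0), M = (1, 0), R = (0, 1).
1. L is the midpoint of MU ⇒ L = (1/2, 0)
2. E lies on line LM with LE:EM = 1:3 ⇒ E = (5/8, 0)
3. W lies on line MR with MW:WR = 3:2 ⇒ W = (2/5, 3/5)
4. Q lies on line RW with RQ:QW = -2:5 ⇒ Q = (-4/15, 19/15)
through R parallel to UQ: direction (-4/15, 19/15); meets EU at V = (4/19, 0)
V = E + t·(U−E) with t = 63/95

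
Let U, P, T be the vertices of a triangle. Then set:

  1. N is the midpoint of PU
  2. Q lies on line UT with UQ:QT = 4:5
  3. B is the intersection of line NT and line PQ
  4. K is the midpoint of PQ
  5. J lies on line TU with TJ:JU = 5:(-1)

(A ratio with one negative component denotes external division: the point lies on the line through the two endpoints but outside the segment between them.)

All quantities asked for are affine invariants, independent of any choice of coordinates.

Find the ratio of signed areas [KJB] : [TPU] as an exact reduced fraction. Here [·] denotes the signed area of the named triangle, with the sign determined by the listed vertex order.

Set U = (0, 0), P = (1, 0), T = (0, 1); any affine frame gives the same invariant.
1. N is the midpoint of PU ⇒ N = (1/2, 0)
2. Q lies on line UT with UQ:QT = 4:5 ⇒ Q = (0, 4/9)
3. B is the intersection of line NT and line PQ ⇒ B = (5/14, 2/7)
4. K is the midpoint of PQ ⇒ K = (1/2, 2/9)
5. J lies on line TU with TJ:JU = 5:(-1) ⇒ J = (0, -1/4)
2·[KJB] = -25/252, 2·[TPU] = -1
[KJB]:[TPU] = -25/252:-1 = 25/252

[KJB]:[TPU] = 25/252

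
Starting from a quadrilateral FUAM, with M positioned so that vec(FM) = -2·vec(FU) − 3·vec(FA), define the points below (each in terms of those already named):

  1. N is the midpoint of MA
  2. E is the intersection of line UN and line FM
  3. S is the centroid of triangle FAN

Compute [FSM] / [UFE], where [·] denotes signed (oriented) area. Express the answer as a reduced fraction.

[FSM]:[UFE] = 4/3

Work in coordinates with F = (0, 0), U = (1, 0), A = (0, 1), M = (-2, -3).
1. N is the midpoint of MA ⇒ N = (-1, -1)
2. E is the intersection of line UN and line FM ⇒ E = (-1/2, -3/4)
3. S is the centroid of triangle FAN ⇒ S = (-1/3, 0)
2·[FSM] = 1, 2·[UFE] = 3/4
[FSM]:[UFE] = 1:3/4 = 4/3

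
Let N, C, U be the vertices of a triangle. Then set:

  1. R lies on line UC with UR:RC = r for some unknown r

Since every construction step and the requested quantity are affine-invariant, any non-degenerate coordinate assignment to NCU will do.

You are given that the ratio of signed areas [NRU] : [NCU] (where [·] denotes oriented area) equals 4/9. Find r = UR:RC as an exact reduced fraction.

Choose coordinates N = (0, 0), C = (1, 0), U = (0, 1).
1. With UR:RC = r, write λ = r/(r+1) so R = U + λ·(C−U); R is affine-linear in λ
Every point depending on R is an affine combination of R and λ-independent points, so each such coordinate is linear in λ; the λ² term in each signed area is a multiple of (C−U)×(C−U) = 0, so 2·[NRU] and 2·[NCU] are each linear in λ. Evaluating at λ=0 and λ=1:
  2·[NRU] = λ,   2·[NCU] = 1
So [NRU]:[NCU] = (λ) / (1). Setting this equal to 4/9:
  λ = 4/9·(1)  ⇒  λ = 4/9
Then r = λ/(1−λ) = (4/9)/(5/9) = 4/5. Check: with r = 4/5, R = (4/9, 5/9) and [NRU]:[NCU] = 4/9 as required.

r = 4/5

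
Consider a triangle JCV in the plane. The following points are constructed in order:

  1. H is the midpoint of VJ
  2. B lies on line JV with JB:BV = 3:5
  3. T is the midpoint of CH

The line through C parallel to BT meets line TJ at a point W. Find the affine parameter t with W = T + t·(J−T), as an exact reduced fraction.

Choose coordinates J = (0, 0), C = (1, 0), V = (0, 1).
1. H is the midpoint of VJ ⇒ H = (0, 1/2)
2. B lies on line JV with JB:BV = 3:5 ⇒ B = (0, 3/8)
3. T is the midpoint of CH ⇒ T = (1/2, 1/4)
through C parallel to BT: direction (1/2, -1/8); meets TJ at W = (1/3, 1/6)
W = T + t·(J−T) with t = 1/3

t = 1/3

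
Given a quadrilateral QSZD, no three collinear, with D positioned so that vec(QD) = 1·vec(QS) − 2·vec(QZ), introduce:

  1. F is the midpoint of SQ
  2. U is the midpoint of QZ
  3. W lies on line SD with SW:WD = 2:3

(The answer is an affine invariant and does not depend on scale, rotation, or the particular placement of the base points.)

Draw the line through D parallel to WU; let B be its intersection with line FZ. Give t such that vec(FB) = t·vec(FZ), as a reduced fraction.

Assign Q = (0, 0), S = (1, 0), Z = (0, 1), D = (1, -2) — the answer is frame-independent, so this choice is without loss of generality.
1. F is the midpoint of SQ ⇒ F = (1/2, 0)
2. U is the midpoint of QZ ⇒ U = (0, 1/2)
3. W lies on line SD with SW:WD = 2:3 ⇒ W = (1, -4/5)
through D parallel to WU: direction (-1, 13/10); meets FZ at B = (17/7, -27/7)
B = F + t·(Z−F) with t = -27/7

t = -27/7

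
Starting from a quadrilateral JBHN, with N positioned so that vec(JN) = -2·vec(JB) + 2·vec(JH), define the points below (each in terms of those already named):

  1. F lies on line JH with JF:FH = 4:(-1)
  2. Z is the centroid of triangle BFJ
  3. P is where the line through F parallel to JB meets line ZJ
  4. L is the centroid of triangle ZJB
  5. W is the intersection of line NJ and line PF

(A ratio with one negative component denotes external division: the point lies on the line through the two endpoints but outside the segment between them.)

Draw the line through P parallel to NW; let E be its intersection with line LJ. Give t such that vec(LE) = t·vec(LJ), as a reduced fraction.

t = -47/16

Set J = (0, 0), B = (1, 0), H = (0, 1), N = (-2, 2); any affine frame gives the same invariant.
1. F lies on line JH with JF:FH = 4:(-1) ⇒ F = (0, 4/3)
2. Z is the centroid of triangle BFJ ⇒ Z = (1/3, 4/9)
3. P is where the line through F parallel to JB meets line ZJ ⇒ P = (1, 4/3)
4. L is the centroid of triangle ZJB ⇒ L = (4/9, 4/27)
5. W is the intersection of line NJ and line PF ⇒ W = (-4/3, 4/3)
through P parallel to NW: direction (2/3, -2/3); meets LJ at E = (7/4, 7/12)
E = L + t·(J−L) with t = -47/16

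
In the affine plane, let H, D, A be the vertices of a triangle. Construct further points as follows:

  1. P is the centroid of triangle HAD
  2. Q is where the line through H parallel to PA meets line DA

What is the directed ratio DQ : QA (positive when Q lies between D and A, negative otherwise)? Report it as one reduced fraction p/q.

DQ:QA = -2

Choose coordinates H = (0, 0), D = (1, 0), A = (0, 1).
1. P is the centroid of triangle HAD ⇒ P = (1/3, 1/3)
2. Q is where the line through H parallel to PA meets line DA ⇒ Q = (-1, 2)
Q = D + t·(A−D) with t = 2, so DQ:QA = t:(1−t) = 2:-1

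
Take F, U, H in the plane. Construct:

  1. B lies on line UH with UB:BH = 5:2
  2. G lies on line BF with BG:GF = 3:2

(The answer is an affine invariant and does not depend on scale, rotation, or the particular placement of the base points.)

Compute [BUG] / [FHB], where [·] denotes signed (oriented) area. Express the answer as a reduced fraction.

Choose coordinates F = (0, 0), U = (1, 0), H = (0, 1).
1. B lies on line UH with UB:BH = 5:2 ⇒ B = (2/7, 5/7)
2. G lies on line BF with BG:GF = 3:2 ⇒ G = (4/35, 2/7)
2·[BUG] = -3/7, 2·[FHB] = -2/7
[BUG]:[FHB] = -3/7:-2/7 = 3/2

[BUG]:[FHB] = 3/2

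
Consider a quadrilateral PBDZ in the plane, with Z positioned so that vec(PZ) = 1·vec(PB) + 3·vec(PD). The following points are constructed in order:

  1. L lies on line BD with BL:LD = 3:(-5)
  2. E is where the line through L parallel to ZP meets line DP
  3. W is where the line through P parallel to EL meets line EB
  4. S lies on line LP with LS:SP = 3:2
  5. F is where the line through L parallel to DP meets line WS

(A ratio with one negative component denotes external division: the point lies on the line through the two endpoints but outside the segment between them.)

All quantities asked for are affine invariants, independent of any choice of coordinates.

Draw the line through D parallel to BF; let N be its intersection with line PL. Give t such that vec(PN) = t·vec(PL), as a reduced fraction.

Work in coordinates with P = (0, 0), B = (1, 0), D = (0, 1), Z = (1, 3).
1. L lies on line BD with BL:LD = 3:(-5) ⇒ L = (5/2, -3/2)
2. E is where the line through L parallel to ZP meets line DP ⇒ E = (0, -9)
3. W is where the line through P parallel to EL meets line EB ⇒ W = (3/2, 9/2)
4. S lies on line LP with LS:SP = 3:2 ⇒ S = (1, -3/5)
5. F is where the line through L parallel to DP meets line WS ⇒ F = (5/2, 147/10)
through D parallel to BF: direction (3/2, 147/10); meets PL at N = (-5/52, 3/52)
N = P + t·(L−P) with t = -1/26

t = -1/26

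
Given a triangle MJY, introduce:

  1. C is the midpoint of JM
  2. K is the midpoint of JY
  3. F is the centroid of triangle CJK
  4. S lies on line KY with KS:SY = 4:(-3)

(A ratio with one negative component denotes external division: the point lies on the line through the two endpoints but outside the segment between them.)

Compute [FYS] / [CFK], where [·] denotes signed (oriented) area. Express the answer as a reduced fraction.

[FYS]:[CFK] = 3

Choose coordinates M = (0, 0), J = (1, 0), Y = (0, 1).
1. C is the midpoint of JM ⇒ C = (1/2, 0)
2. K is the midpoint of JY ⇒ K = (1/2, 1/2)
3. F is the centroid of triangle CJK ⇒ F = (2/3, 1/6)
4. S lies on line KY with KS:SY = 4:(-3) ⇒ S = (-3/2, 5/2)
2·[FYS] = 1/4, 2·[CFK] = 1/12
[FYS]:[CFK] = 1/4:1/12 = 3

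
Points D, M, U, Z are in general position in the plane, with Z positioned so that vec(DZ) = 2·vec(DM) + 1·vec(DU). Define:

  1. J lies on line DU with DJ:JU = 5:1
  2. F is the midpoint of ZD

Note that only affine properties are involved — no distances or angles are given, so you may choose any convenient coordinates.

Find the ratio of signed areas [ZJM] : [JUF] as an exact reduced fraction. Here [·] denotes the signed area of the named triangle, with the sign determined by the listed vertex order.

Work in coordinates with D = (0, 0), M = (1, 0), U = (0, 1), Z = (2, 1).
1. J lies on line DU with DJ:JU = 5:1 ⇒ J = (0, 5/6)
2. F is the midpoint of ZD ⇒ F = (1, 1/2)
2·[ZJM] = 11/6, 2·[JUF] = -1/6
[ZJM]:[JUF] = 11/6:-1/6 = -11

[ZJM]:[JUF] = -11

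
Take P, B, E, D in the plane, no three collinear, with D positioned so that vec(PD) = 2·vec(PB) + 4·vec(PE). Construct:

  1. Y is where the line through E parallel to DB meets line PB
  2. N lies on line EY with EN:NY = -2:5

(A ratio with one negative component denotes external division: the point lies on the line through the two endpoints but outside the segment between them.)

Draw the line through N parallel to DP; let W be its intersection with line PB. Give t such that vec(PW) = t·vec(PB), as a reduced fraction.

Choose coordinates P = (0, 0), B = (1, 0), E = (0, 1), D = (2, 4).
1. Y is where the line through E parallel to DB meets line PB ⇒ Y = (-1/4, 0)
2. N lies on line EY with EN:NY = -2:5 ⇒ N = (1/6, 5/3)
through N parallel to DP: direction (-2, -4); meets PB at W = (-2/3, 0)
W = P + t·(B−P) with t = -2/3

t = -2/3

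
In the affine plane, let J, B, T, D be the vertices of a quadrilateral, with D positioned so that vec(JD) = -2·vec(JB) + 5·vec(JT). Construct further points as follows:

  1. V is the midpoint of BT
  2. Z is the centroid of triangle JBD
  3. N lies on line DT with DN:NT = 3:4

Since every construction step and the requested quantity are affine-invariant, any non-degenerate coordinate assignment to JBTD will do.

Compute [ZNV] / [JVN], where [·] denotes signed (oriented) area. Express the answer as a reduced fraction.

Work in coordinates with J = (0, 0), B = (1, 0), T = (0, 1), D = (-2, 5).
1. V is the midpoint of BT ⇒ V = (1/2, 1/2)
2. Z is the centroid of triangle JBD ⇒ Z = (-1/3, 5/3)
3. N lies on line DT with DN:NT = 3:4 ⇒ N = (-8/7, 23/7)
2·[ZNV] = -17/42, 2·[JVN] = 31/14
[ZNV]:[JVN] = -17/42:31/14 = -17/93

[ZNV]:[JVN] = -17/93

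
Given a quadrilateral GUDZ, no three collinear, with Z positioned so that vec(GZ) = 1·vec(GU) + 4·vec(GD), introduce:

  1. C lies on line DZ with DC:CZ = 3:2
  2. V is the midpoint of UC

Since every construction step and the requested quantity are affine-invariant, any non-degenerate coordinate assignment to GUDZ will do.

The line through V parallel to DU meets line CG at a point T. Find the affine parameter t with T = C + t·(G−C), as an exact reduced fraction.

Choose coordinates G = (0, 0), U = (1, 0), D = (0, 1), Z = (1, 4).
1. C lies on line DZ with DC:CZ = 3:2 ⇒ C = (3/5, 14/5)
2. V is the midpoint of UC ⇒ V = (4/5, 7/5)
through V parallel to DU: direction (1, -1); meets CG at T = (33/85, 154/85)
T = C + t·(G−C) with t = 6/17

t = 6/17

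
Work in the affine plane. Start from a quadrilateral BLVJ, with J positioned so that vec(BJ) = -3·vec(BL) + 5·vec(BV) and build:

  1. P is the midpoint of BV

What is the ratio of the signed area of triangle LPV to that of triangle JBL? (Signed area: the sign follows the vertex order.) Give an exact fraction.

[LPV]:[JBL] = -1/10

Assign B = (0, 0), L = (1, 0), V = (0, 1), J = (-3, 5) — the answer is frame-independent, so this choice is without loss of generality.
1. P is the midpoint of BV ⇒ P = (0, 1/2)
2·[LPV] = -1/2, 2·[JBL] = 5
[LPV]:[JBL] = -1/2:5 = -1/10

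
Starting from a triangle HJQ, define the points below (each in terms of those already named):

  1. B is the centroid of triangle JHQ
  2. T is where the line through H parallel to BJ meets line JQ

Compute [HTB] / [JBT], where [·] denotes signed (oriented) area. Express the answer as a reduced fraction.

[HTB]:[JBT] = 3

Choose coordinates H = (0, 0), J = (1, 0), Q = (0, 1).
1. B is the centroid of triangle JHQ ⇒ B = (1/3, 1/3)
2. T is where the line through H parallel to BJ meets line JQ ⇒ T = (2, -1)
2·[HTB] = 1, 2·[JBT] = 1/3
[HTB]:[JBT] = 1:1/3 = 3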